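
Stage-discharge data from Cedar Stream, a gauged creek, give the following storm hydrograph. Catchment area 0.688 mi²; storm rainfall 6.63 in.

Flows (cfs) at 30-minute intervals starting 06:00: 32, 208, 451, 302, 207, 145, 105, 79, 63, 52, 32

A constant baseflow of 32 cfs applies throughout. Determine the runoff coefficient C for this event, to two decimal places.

C ≈ 0.22

ΣQ_DR = 1324 cfs; V = ΣQ_DR·Δt = 2.383 × 10^6 ft³.
Runoff depth d = V / A = 1.491 in.
C = d / P = 1.491 / 6.63 = 0.22.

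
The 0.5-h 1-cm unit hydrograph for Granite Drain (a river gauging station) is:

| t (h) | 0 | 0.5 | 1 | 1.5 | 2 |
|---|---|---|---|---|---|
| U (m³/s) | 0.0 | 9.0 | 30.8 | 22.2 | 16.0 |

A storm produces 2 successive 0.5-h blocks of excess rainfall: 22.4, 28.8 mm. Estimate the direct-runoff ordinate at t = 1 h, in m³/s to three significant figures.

By discrete convolution, Q_j = Σ (P_i / 10 mm) · U_{j−i}.
At t = 1 h (j=2): Q = (22.4/10)·30.8 + (28.8/10)·9.0 = 94.9 m³/s.

Q ≈ 94.9 m³/s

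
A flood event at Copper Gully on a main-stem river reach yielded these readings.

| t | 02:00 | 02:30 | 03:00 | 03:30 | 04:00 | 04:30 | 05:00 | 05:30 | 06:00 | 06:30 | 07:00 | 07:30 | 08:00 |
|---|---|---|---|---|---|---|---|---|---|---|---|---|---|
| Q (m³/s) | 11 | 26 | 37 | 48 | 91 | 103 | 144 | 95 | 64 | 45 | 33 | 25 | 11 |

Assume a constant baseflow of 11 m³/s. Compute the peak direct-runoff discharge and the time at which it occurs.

Q_p = 133.0 m³/s at t = 05:00

Subtracting baseflow gives direct-runoff ordinates: 0.0, 15.0, 26.0, 37.0, 80.0, 92.0, 133.0, 84.0, 53.0, 34.0, 22.0, 14.0, 0.0 m³/s.
The maximum is 133.0 m³/s, occurring at the reading for t = 05:00.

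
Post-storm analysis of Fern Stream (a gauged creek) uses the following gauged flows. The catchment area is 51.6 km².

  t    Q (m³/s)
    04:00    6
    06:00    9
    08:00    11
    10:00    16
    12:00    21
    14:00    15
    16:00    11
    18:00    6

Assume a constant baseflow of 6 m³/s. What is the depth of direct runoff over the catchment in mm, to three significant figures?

d ≈ 6.56 mm

Direct runoff: 0.0, 3.0, 5.0, 10.0, 15.0, 9.0, 5.0, 0.0 m³/s; ΣQ_DR = 47.00 m³/s.
V = ΣQ_DR · Δt = 47.00 × 7200 s = 3.384 × 10^5 m³.
Over A = 51.6 km², depth = V / A = 6.56 mm.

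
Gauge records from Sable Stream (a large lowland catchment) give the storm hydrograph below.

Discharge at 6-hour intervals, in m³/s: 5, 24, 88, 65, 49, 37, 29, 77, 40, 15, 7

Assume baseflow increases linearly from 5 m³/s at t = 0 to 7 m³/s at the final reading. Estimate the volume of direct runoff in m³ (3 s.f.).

V ≈ 7.99 × 10^6 m³

Direct-runoff ordinates (Q − Q_b): 0.00, 18.80, 82.60, 59.40, 43.20, 31.00, 22.80, 70.60, 33.40, 8.20, 0.00 m³/s.
ΣQ_DR = 370.0 m³/s.
With Δt = 6 h = 21600 s, V = ΣQ_DR · Δt = 370.0 × 21600 = 7.99 × 10^6 m³.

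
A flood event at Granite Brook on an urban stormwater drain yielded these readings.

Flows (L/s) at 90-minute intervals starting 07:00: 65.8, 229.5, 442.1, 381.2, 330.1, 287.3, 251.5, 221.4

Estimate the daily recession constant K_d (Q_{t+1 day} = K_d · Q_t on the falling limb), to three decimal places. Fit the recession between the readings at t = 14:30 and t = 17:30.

Between t = 14:30 and t = 17:30 the flow falls from 287.3 to 221.4 L/s over 2×1.5 h = 3 h.
Per-interval ratio K = (221.4/287.3)^(1/2) = 0.8779; K_d = K^(24/1.5) = 0.124.

K_d ≈ 0.124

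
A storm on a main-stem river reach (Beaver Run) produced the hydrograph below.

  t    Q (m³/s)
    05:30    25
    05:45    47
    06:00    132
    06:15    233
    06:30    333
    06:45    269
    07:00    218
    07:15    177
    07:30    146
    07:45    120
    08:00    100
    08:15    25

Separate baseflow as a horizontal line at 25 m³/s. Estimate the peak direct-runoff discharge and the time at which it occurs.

Q_p = 308.0 m³/s at t = 06:30

Subtracting baseflow gives direct-runoff ordinates: 0.0, 22.0, 107.0, 208.0, 308.0, 244.0, 193.0, 152.0, 121.0, 95.0, 75.0, 0.0 m³/s.
The maximum is 308.0 m³/s, occurring at the reading for t = 06:30.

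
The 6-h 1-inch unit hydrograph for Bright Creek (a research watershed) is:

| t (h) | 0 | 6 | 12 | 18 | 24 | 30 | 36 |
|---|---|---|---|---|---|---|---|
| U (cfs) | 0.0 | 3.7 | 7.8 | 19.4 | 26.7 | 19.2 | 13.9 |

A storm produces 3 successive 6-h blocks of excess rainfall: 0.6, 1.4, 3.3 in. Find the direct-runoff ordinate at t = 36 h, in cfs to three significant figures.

Q ≈ 123 cfs

By discrete convolution, Q_j = Σ (P_i / 1 in) · U_{j−i}.
At t = 36 h (j=6): Q = (0.6/1)·13.9 + (1.4/1)·19.2 + (3.3/1)·26.7 = 123 cfs.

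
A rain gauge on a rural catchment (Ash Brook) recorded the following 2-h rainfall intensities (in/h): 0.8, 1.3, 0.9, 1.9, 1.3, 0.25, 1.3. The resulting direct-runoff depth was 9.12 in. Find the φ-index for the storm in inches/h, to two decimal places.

Only the 6 blocks with intensity above φ contribute runoff: 0.8, 1.3, 0.9, 1.9, 1.3, 1.3 in/h.
Σ(I−φ)·Δt = d  ⇒  (0.8+1.3+0.9+1.9+1.3+1.3 − 6φ)·2 = 9.12
φ = (7.500 − 9.12/2) / 6 = 0.49 in/h.

φ ≈ 0.49 in/h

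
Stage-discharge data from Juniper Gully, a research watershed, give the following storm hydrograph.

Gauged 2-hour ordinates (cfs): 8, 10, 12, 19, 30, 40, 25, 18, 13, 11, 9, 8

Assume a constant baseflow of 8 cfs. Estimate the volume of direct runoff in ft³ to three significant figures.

V ≈ 7.70 × 10^5 ft³

Direct-runoff ordinates (Q − Q_b): 0.0, 2.0, 4.0, 11.0, 22.0, 32.0, 17.0, 10.0, 5.0, 3.0, 1.0, 0.0 cfs.
ΣQ_DR = 107.0 cfs.
With Δt = 2 h = 7200 s, V = ΣQ_DR · Δt = 107.0 × 7200 = 7.70 × 10^5 ft³.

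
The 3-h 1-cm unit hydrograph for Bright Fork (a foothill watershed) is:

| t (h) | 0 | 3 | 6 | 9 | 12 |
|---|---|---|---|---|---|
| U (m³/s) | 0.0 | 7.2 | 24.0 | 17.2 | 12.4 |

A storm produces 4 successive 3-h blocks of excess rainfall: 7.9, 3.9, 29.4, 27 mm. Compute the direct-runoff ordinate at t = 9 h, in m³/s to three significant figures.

By discrete convolution, Q_j = Σ (P_i / 10 mm) · U_{j−i}.
At t = 9 h (j=3): Q = (7.9/10)·17.2 + (3.9/10)·24.0 + (29.4/10)·7.2 + (27/10)·0.0 = 44.1 m³/s.

Q ≈ 44.1 m³/s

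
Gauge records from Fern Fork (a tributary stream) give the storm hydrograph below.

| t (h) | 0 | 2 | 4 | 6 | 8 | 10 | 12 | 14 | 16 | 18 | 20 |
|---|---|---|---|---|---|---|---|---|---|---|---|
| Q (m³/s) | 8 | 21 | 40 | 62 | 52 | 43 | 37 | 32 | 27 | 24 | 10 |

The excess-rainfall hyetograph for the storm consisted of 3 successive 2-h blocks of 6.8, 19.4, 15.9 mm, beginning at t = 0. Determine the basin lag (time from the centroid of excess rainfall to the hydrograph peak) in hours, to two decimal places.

Centroid of excess rainfall: t_c = Σ P_i·t̄_i / ΣP_i = 3.4323 h (block centres at 1, 3, 5 h).
Hydrograph peak occurs at t = 6 h, so basin lag t_L = 6 − 3.4323 = 2.57 h.

t_L ≈ 2.57 h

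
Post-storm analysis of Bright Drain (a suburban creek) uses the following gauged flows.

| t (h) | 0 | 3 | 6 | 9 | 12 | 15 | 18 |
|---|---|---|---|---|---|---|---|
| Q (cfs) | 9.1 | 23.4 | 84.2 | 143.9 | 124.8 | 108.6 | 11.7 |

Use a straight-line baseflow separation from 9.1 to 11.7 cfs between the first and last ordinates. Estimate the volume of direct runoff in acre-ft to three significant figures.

V ≈ 107 acre-ft

Direct-runoff ordinates (Q − Q_b): 0.00, 13.87, 74.23, 133.50, 113.97, 97.33, 0.00 cfs.
ΣQ_DR = 432.9 cfs.
With Δt = 3 h = 10800 s, V = ΣQ_DR · Δt = 432.9 × 10800 = 4.68 × 10^6 ft³ = 107 acre-ft.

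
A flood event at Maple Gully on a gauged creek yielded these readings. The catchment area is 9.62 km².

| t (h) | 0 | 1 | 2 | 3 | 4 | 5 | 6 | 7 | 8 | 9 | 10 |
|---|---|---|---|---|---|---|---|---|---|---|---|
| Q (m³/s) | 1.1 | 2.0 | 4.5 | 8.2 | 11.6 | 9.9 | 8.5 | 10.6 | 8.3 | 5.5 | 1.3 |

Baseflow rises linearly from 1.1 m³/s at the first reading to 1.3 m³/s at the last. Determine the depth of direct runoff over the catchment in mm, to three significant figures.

d ≈ 21.8 mm

Direct runoff: 0.00, 0.88, 3.36, 7.04, 10.42, 8.70, 7.28, 9.36, 7.04, 4.22, 0.00 m³/s; ΣQ_DR = 58.30 m³/s.
V = ΣQ_DR · Δt = 58.30 × 3600 s = 2.099 × 10^5 m³.
Over A = 9.62 km², depth = V / A = 21.8 mm.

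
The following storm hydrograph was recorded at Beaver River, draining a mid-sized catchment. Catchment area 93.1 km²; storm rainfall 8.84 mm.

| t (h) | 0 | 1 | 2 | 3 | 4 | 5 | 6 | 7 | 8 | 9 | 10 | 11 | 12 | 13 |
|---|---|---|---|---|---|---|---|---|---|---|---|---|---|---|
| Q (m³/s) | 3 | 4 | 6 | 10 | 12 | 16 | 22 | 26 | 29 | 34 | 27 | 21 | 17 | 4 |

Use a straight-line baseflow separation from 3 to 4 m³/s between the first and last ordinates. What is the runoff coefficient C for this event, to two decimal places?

C ≈ 0.80

ΣQ_DR = 182.0 m³/s; V = ΣQ_DR·Δt = 6.552 × 10^5 m³.
Runoff depth d = V / A = 7.038 mm.
C = d / P = 7.038 / 8.84 = 0.80.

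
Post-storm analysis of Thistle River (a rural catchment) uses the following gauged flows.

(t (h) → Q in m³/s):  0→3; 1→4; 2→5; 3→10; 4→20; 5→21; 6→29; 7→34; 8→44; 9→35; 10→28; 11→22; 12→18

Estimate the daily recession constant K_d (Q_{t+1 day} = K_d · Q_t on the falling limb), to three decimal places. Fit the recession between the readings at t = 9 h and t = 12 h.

K_d ≈ 0.005

Between t = 9 h and t = 12 h the flow falls from 35 to 18 m³/s over 3×1 h = 3 h.
Per-interval ratio K = (18/35)^(1/3) = 0.8012; K_d = K^(24/1) = 0.005.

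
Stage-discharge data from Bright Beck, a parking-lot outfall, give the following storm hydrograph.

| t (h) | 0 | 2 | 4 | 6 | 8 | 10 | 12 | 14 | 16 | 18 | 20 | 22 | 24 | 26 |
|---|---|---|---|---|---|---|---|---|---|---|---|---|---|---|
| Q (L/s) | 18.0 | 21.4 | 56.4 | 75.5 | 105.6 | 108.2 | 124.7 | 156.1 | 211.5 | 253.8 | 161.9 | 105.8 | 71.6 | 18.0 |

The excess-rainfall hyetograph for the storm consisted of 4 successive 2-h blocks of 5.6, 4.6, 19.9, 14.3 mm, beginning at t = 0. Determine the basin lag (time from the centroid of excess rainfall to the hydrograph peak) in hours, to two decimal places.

Centroid of excess rainfall: t_c = Σ P_i·t̄_i / ΣP_i = 4.9324 h (block centres at 1, 3, 5, 7 h).
Hydrograph peak occurs at t = 18 h, so basin lag t_L = 18 − 4.9324 = 13.07 h.

t_L ≈ 13.07 h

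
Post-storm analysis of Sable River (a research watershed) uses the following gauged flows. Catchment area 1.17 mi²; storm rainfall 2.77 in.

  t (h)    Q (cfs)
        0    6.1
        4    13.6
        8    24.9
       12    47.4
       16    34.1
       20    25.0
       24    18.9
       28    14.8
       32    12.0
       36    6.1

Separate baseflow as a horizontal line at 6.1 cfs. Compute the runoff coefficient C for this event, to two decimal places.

ΣQ_DR = 141.9 cfs; V = ΣQ_DR·Δt = 2.043 × 10^6 ft³.
Runoff depth d = V / A = 0.7517 in.
C = d / P = 0.7517 / 2.77 = 0.27.

C ≈ 0.27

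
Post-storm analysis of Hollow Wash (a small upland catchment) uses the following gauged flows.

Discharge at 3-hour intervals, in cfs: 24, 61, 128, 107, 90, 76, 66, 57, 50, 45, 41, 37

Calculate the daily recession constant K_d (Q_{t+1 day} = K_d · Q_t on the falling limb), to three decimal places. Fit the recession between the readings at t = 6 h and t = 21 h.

K_d ≈ 0.274

Between t = 6 h and t = 21 h the flow falls from 128 to 57 cfs over 5×3 h = 15 h.
Per-interval ratio K = (57/128)^(1/5) = 0.8506; K_d = K^(24/3) = 0.274.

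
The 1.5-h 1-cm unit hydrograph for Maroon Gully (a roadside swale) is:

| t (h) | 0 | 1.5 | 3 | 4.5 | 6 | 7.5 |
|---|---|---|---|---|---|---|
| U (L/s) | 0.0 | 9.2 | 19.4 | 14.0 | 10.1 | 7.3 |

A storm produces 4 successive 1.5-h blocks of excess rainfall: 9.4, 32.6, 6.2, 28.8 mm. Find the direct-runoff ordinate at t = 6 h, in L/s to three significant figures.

Q ≈ 93.7 L/s

By discrete convolution, Q_j = Σ (P_i / 10 mm) · U_{j−i}.
At t = 6 h (j=4): Q = (9.4/10)·10.1 + (32.6/10)·14.0 + (6.2/10)·19.4 + (28.8/10)·9.2 = 93.7 L/s.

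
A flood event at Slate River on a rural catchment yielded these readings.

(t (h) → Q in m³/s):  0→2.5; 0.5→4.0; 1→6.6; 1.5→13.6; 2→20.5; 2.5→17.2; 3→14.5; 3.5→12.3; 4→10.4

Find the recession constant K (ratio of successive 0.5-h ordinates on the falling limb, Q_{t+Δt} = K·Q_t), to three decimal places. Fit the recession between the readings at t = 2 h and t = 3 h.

Using the recession-limb readings at t = 2 h and t = 3 h: Q falls from 20.5 to 14.5 m³/s over 2 intervals.
K = (Q₂/Q₁)^(1/2) = (14.5/20.5)^(1/2) = 0.841.

K ≈ 0.841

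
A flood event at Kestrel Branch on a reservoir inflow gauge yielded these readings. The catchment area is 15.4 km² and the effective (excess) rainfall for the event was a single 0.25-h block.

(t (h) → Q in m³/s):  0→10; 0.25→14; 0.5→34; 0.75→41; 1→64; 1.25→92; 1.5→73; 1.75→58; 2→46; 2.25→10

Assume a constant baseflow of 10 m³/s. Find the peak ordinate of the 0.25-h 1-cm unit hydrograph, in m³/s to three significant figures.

Direct runoff: 0.0, 4.0, 24.0, 31.0, 54.0, 82.0, 63.0, 48.0, 36.0, 0.0 m³/s; ΣQ_DR = 342.0 m³/s, peak = 82.0 m³/s.
Runoff depth d = ΣQ_DR·Δt / A = 342.0 × 900 / (15.4 km²) = 19.99 mm.
The 1-cm UH is the DRH scaled by (10 mm)/d, so U_p = 82.0 × 10/19.99 = 41.0 m³/s.

U_p ≈ 41.0 m³/s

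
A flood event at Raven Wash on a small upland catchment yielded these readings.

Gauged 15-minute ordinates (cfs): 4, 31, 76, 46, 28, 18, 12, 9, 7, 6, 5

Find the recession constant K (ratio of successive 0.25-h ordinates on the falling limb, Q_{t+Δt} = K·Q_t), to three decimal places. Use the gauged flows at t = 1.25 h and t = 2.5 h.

Using the recession-limb readings at t = 1.25 h and t = 2.5 h: Q falls from 18 to 5 cfs over 5 intervals.
K = (Q₂/Q₁)^(1/5) = (5/18)^(1/5) = 0.774.

K ≈ 0.774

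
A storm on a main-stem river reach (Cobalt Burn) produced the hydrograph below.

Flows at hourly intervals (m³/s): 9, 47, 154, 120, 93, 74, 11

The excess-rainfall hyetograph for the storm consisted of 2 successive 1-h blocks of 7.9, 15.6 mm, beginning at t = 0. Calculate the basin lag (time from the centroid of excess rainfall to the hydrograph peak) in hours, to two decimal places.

t_L ≈ 0.84 h

Centroid of excess rainfall: t_c = Σ P_i·t̄_i / ΣP_i = 1.1638 h (block centres at 0.5, 1.5 h).
Hydrograph peak occurs at t = 2 h, so basin lag t_L = 2 − 1.1638 = 0.84 h.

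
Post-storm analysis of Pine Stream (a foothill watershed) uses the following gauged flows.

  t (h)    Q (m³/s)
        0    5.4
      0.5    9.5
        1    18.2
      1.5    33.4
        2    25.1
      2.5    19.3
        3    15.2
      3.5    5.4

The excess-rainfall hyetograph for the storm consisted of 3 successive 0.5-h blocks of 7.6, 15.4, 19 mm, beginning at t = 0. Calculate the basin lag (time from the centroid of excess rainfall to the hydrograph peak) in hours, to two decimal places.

t_L ≈ 0.61 h

Centroid of excess rainfall: t_c = Σ P_i·t̄_i / ΣP_i = 0.8857 h (block centres at 0.25, 0.75, 1.25 h).
Hydrograph peak occurs at t = 1.5 h, so basin lag t_L = 1.5 − 0.8857 = 0.61 h.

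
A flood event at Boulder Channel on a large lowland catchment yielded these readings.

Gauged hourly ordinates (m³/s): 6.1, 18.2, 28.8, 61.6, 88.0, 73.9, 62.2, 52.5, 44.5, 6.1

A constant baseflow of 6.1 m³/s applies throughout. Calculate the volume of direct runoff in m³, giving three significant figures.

V ≈ 1.37 × 10^6 m³

Direct-runoff ordinates (Q − Q_b): 0.0, 12.1, 22.7, 55.5, 81.9, 67.8, 56.1, 46.4, 38.4, 0.0 m³/s.
ΣQ_DR = 380.9 m³/s.
With Δt = 1 h = 3600 s, V = ΣQ_DR · Δt = 380.9 × 3600 = 1.37 × 10^6 m³.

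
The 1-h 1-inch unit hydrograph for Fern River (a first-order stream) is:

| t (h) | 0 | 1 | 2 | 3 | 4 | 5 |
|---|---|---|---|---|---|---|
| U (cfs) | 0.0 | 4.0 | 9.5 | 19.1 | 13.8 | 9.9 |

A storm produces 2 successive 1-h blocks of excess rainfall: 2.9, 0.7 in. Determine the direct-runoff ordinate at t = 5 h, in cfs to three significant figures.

By discrete convolution, Q_j = Σ (P_i / 1 in) · U_{j−i}.
At t = 5 h (j=5): Q = (2.9/1)·9.9 + (0.7/1)·13.8 = 38.4 cfs.

Q ≈ 38.4 cfs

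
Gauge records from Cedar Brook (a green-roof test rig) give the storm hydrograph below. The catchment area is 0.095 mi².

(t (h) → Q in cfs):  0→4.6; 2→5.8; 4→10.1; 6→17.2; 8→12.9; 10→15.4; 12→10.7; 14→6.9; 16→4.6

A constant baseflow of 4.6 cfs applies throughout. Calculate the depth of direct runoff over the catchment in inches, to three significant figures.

Direct runoff: 0.0, 1.2, 5.5, 12.6, 8.3, 10.8, 6.1, 2.3, 0.0 cfs; ΣQ_DR = 46.80 cfs.
V = ΣQ_DR · Δt = 46.80 × 7200 s = 3.370 × 10^5 ft³.
Over A = 0.095 mi², depth = V / A = 1.53 in.

d ≈ 1.53 in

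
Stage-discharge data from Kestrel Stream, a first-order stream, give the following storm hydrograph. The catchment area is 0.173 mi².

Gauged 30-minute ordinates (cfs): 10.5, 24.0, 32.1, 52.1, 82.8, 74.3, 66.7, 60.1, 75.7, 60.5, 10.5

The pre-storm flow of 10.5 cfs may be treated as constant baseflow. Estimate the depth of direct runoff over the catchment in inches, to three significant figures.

d ≈ 1.94 in

Direct runoff: 0.0, 13.5, 21.6, 41.6, 72.3, 63.8, 56.2, 49.6, 65.2, 50.0, 0.0 cfs; ΣQ_DR = 433.8 cfs.
V = ΣQ_DR · Δt = 433.8 × 1800 s = 7.808 × 10^5 ft³.
Over A = 0.173 mi², depth = V / A = 1.94 in.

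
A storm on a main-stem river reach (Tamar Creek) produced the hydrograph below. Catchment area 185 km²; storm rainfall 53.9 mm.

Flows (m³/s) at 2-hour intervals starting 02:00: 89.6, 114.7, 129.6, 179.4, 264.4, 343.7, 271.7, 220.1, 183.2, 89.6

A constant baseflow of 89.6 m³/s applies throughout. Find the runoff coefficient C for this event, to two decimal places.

C ≈ 0.71

ΣQ_DR = 990.0 m³/s; V = ΣQ_DR·Δt = 7.128 × 10^6 m³.
Runoff depth d = V / A = 38.53 mm.
C = d / P = 38.53 / 53.9 = 0.71.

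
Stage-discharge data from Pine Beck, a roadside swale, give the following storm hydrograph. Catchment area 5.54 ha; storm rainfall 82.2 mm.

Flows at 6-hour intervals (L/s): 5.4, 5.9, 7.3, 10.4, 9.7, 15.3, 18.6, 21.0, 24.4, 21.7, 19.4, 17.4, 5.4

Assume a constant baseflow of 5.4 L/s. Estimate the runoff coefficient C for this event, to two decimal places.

ΣQ_DR = 111.7 L/s; V = ΣQ_DR·Δt = 2.413 × 10^6 L.
Runoff depth d = V / A = 43.55 mm.
C = d / P = 43.55 / 82.2 = 0.53.

C ≈ 0.53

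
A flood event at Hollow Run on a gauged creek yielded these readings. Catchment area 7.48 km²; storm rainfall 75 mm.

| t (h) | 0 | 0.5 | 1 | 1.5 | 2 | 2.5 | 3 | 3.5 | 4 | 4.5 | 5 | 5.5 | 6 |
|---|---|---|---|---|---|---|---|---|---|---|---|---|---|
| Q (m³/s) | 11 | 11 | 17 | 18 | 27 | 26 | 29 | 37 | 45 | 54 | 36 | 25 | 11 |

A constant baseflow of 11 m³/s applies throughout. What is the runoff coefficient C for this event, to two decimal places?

C ≈ 0.65

ΣQ_DR = 204.0 m³/s; V = ΣQ_DR·Δt = 3.672 × 10^5 m³.
Runoff depth d = V / A = 49.09 mm.
C = d / P = 49.09 / 75 = 0.65.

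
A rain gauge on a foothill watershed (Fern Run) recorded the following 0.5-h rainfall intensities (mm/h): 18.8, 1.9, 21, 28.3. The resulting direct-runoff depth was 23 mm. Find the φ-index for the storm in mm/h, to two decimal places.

Only the 3 blocks with intensity above φ contribute runoff: 18.8, 21, 28.3 mm/h.
Σ(I−φ)·Δt = d  ⇒  (18.8+21+28.3 − 3φ)·0.5 = 23
φ = (68.10 − 23/0.5) / 3 = 7.37 mm/h.

φ ≈ 7.37 mm/h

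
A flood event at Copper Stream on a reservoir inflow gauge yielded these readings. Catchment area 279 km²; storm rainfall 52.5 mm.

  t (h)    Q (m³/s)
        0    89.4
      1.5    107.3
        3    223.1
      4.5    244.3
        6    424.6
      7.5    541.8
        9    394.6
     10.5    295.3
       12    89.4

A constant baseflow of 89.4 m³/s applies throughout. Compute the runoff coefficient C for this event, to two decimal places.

ΣQ_DR = 1605 m³/s; V = ΣQ_DR·Δt = 8.668 × 10^6 m³.
Runoff depth d = V / A = 31.07 mm.
C = d / P = 31.07 / 52.5 = 0.59.

C ≈ 0.59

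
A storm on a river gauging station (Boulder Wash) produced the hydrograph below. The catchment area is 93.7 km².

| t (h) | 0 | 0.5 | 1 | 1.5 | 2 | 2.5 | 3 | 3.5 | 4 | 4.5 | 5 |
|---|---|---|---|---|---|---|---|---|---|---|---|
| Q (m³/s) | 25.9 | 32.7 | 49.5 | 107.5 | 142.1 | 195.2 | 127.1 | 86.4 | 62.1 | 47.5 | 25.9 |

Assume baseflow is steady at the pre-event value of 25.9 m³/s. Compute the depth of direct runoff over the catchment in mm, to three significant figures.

d ≈ 11.9 mm

Direct runoff: 0.0, 6.8, 23.6, 81.6, 116.2, 169.3, 101.2, 60.5, 36.2, 21.6, 0.0 m³/s; ΣQ_DR = 617.0 m³/s.
V = ΣQ_DR · Δt = 617.0 × 1800 s = 1.111 × 10^6 m³.
Over A = 93.7 km², depth = V / A = 11.9 mm.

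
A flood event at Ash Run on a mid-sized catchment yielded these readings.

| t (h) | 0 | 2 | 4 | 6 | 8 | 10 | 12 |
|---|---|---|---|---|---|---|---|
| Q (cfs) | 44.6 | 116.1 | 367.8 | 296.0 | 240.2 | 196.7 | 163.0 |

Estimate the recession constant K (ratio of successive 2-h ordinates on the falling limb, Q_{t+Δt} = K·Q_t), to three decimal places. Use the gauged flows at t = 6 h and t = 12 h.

K ≈ 0.820

Using the recession-limb readings at t = 6 h and t = 12 h: Q falls from 296.0 to 163.0 cfs over 3 intervals.
K = (Q₂/Q₁)^(1/3) = (163.0/296.0)^(1/3) = 0.820.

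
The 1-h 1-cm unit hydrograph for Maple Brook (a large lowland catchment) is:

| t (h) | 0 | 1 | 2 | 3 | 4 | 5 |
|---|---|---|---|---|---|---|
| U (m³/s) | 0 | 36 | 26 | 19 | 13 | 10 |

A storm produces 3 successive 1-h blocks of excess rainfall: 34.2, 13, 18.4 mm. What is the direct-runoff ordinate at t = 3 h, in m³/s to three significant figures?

By discrete convolution, Q_j = Σ (P_i / 10 mm) · U_{j−i}.
At t = 3 h (j=3): Q = (34.2/10)·19 + (13/10)·26 + (18.4/10)·36 = 165 m³/s.

Q ≈ 165 m³/s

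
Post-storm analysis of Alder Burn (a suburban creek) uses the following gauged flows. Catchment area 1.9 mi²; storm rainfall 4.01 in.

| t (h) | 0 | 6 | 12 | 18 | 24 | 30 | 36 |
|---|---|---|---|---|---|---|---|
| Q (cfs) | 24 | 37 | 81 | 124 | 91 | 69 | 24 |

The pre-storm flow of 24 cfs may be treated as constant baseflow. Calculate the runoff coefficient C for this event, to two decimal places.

ΣQ_DR = 282.0 cfs; V = ΣQ_DR·Δt = 6.091 × 10^6 ft³.
Runoff depth d = V / A = 1.380 in.
C = d / P = 1.380 / 4.01 = 0.34.

C ≈ 0.34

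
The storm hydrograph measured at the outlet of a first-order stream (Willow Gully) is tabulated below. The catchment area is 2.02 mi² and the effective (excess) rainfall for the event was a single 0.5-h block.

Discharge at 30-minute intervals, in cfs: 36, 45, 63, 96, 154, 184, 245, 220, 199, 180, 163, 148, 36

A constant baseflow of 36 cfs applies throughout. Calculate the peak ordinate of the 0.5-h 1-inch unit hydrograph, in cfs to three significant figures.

Direct runoff: 0.0, 9.0, 27.0, 60.0, 118.0, 148.0, 209.0, 184.0, 163.0, 144.0, 127.0, 112.0, 0.0 cfs; ΣQ_DR = 1301 cfs, peak = 209.0 cfs.
Runoff depth d = ΣQ_DR·Δt / A = 1301 × 1800 / (2.02 mi²) = 0.4990 in.
The 1-inch UH is the DRH scaled by (1 in)/d, so U_p = 209.0 × 1/0.4990 = 419 cfs.

U_p ≈ 419 cfs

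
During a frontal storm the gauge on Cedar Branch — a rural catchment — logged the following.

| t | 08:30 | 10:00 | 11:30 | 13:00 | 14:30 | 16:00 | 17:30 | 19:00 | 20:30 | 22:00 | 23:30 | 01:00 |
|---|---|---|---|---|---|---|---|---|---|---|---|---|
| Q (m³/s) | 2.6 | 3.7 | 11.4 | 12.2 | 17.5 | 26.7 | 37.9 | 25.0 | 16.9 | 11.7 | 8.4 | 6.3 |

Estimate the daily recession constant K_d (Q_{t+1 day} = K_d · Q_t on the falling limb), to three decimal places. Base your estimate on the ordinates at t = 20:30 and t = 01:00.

K_d ≈ 0.005

Between t = 20:30 and t = 01:00 the flow falls from 16.9 to 6.3 m³/s over 3×1.5 h = 4.5 h.
Per-interval ratio K = (6.3/16.9)^(1/3) = 0.7197; K_d = K^(24/1.5) = 0.005.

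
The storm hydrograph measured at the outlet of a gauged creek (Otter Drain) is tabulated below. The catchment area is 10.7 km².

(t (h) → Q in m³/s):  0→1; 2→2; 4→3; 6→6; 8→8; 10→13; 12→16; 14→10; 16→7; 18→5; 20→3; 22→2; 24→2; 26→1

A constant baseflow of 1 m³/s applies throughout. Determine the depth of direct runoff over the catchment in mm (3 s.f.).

Direct runoff: 0.0, 1.0, 2.0, 5.0, 7.0, 12.0, 15.0, 9.0, 6.0, 4.0, 2.0, 1.0, 1.0, 0.0 m³/s; ΣQ_DR = 65.00 m³/s.
V = ΣQ_DR · Δt = 65.00 × 7200 s = 4.680 × 10^5 m³.
Over A = 10.7 km², depth = V / A = 43.7 mm.

d ≈ 43.7 mm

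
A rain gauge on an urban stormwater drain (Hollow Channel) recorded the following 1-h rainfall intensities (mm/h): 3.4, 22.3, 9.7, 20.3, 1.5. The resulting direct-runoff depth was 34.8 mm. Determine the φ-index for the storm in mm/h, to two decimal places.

Only the 3 blocks with intensity above φ contribute runoff: 22.3, 9.7, 20.3 mm/h.
Σ(I−φ)·Δt = d  ⇒  (22.3+9.7+20.3 − 3φ)·1 = 34.8
φ = (52.30 − 34.8/1) / 3 = 5.83 mm/h.

φ ≈ 5.83 mm/h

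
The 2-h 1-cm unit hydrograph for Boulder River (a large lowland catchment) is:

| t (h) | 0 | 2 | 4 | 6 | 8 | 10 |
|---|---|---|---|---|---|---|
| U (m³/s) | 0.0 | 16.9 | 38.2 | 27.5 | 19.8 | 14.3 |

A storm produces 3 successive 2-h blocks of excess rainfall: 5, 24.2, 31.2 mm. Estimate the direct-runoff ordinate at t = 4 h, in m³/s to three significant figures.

Q ≈ 60.0 m³/s

By discrete convolution, Q_j = Σ (P_i / 10 mm) · U_{j−i}.
At t = 4 h (j=2): Q = (5/10)·38.2 + (24.2/10)·16.9 + (31.2/10)·0.0 = 60.0 m³/s.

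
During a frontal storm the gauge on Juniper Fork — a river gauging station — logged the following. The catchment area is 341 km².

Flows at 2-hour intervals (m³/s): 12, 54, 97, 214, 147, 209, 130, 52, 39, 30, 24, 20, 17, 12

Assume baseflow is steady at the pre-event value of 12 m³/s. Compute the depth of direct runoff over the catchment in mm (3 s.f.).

Direct runoff: 0.0, 42.0, 85.0, 202.0, 135.0, 197.0, 118.0, 40.0, 27.0, 18.0, 12.0, 8.0, 5.0, 0.0 m³/s; ΣQ_DR = 889.0 m³/s.
V = ΣQ_DR · Δt = 889.0 × 7200 s = 6.401 × 10^6 m³.
Over A = 341 km², depth = V / A = 18.8 mm.

d ≈ 18.8 mm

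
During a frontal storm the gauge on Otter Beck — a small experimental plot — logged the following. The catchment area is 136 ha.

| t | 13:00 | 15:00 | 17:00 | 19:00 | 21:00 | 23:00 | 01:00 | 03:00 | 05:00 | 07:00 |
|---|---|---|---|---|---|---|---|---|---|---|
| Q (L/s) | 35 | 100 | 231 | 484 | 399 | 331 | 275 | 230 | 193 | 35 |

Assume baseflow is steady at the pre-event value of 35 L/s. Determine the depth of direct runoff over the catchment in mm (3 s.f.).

d ≈ 10.4 mm

Direct runoff: 0.0, 65.0, 196.0, 449.0, 364.0, 296.0, 240.0, 195.0, 158.0, 0.0 L/s; ΣQ_DR = 1963 L/s.
V = ΣQ_DR · Δt = 1963 × 7200 s = 1.413 × 10^7 L.
Over A = 136 ha, depth = V / A = 10.4 mm.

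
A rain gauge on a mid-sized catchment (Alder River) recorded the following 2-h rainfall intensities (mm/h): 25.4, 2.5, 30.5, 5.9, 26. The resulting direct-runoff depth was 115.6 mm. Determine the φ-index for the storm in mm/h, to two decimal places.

Only the 3 blocks with intensity above φ contribute runoff: 25.4, 30.5, 26 mm/h.
Σ(I−φ)·Δt = d  ⇒  (25.4+30.5+26 − 3φ)·2 = 115.6
φ = (81.90 − 115.6/2) / 3 = 8.03 mm/h.

φ ≈ 8.03 mm/h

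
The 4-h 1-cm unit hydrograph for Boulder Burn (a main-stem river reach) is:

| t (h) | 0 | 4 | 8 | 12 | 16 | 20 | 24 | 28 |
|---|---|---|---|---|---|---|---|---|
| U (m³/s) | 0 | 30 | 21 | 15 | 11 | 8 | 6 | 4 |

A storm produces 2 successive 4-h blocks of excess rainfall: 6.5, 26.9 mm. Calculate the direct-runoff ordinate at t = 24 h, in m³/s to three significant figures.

Q ≈ 25.4 m³/s

By discrete convolution, Q_j = Σ (P_i / 10 mm) · U_{j−i}.
At t = 24 h (j=6): Q = (6.5/10)·6 + (26.9/10)·8 = 25.4 m³/s.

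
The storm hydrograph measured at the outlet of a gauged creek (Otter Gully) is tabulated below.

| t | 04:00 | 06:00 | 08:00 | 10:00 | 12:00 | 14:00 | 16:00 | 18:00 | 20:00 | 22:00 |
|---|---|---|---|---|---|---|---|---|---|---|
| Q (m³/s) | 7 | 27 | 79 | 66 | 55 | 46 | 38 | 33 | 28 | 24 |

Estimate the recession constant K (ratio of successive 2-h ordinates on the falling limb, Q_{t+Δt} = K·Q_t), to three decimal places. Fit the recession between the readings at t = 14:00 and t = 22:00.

Using the recession-limb readings at t = 14:00 and t = 22:00: Q falls from 46 to 24 m³/s over 4 intervals.
K = (Q₂/Q₁)^(1/4) = (24/46)^(1/4) = 0.850.

K ≈ 0.850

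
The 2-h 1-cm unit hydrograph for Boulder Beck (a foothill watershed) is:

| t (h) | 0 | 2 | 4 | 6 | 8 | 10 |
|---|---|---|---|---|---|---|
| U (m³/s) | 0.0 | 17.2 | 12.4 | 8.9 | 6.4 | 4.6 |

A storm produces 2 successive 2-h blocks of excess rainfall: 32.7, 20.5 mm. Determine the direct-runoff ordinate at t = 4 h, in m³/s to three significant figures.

Q ≈ 75.8 m³/s

By discrete convolution, Q_j = Σ (P_i / 10 mm) · U_{j−i}.
At t = 4 h (j=2): Q = (32.7/10)·12.4 + (20.5/10)·17.2 = 75.8 m³/s.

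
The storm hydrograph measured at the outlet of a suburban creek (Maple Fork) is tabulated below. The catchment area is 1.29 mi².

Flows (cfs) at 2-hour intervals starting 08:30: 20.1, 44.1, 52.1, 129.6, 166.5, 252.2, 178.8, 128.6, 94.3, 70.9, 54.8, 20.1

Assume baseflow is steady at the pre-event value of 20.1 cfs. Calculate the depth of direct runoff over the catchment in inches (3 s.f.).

d ≈ 2.33 in

Direct runoff: 0.0, 24.0, 32.0, 109.5, 146.4, 232.1, 158.7, 108.5, 74.2, 50.8, 34.7, 0.0 cfs; ΣQ_DR = 970.9 cfs.
V = ΣQ_DR · Δt = 970.9 × 7200 s = 6.990 × 10^6 ft³.
Over A = 1.29 mi², depth = V / A = 2.33 in.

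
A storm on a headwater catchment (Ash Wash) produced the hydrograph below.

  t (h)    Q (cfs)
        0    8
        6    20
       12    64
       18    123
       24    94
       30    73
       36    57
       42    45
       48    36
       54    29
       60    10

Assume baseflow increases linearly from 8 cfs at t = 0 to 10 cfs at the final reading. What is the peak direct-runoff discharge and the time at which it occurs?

Q_p = 114.40 cfs at t = 18 h

Subtracting baseflow gives direct-runoff ordinates: 0.00, 11.80, 55.60, 114.40, 85.20, 64.00, 47.80, 35.60, 26.40, 19.20, 0.00 cfs.
The maximum is 114.40 cfs, occurring at the reading for t = 18 h.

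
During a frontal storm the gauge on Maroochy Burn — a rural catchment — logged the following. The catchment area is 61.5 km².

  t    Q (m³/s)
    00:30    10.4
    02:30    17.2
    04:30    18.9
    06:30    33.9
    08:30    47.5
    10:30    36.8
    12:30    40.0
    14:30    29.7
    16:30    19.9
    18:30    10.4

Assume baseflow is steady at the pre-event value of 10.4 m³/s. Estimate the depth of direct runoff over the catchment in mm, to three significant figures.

Direct runoff: 0.0, 6.8, 8.5, 23.5, 37.1, 26.4, 29.6, 19.3, 9.5, 0.0 m³/s; ΣQ_DR = 160.7 m³/s.
V = ΣQ_DR · Δt = 160.7 × 7200 s = 1.157 × 10^6 m³.
Over A = 61.5 km², depth = V / A = 18.8 mm.

d ≈ 18.8 mm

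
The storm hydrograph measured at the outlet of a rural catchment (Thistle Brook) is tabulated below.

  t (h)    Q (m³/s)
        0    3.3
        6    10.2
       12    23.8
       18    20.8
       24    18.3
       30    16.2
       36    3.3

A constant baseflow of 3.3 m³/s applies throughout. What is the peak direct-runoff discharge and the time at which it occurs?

Q_p = 20.5 m³/s at t = 12 h

Subtracting baseflow gives direct-runoff ordinates: 0.0, 6.9, 20.5, 17.5, 15.0, 12.9, 0.0 m³/s.
The maximum is 20.5 m³/s, occurring at the reading for t = 12 h.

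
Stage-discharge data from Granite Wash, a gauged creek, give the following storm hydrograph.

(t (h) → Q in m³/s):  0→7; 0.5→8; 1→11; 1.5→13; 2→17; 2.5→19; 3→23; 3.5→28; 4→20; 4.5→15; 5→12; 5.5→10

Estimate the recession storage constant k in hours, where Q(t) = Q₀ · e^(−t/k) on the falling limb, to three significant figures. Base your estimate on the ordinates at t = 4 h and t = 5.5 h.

k ≈ 2.16 h

On the falling limb, Q drops from 20 to 10 m³/s between t = 4 h and t = 5.5 h (Δt = 1.5 h).
k = −Δt / ln(Q₂/Q₁) = −1.5 / ln(10/20) = 2.16 h.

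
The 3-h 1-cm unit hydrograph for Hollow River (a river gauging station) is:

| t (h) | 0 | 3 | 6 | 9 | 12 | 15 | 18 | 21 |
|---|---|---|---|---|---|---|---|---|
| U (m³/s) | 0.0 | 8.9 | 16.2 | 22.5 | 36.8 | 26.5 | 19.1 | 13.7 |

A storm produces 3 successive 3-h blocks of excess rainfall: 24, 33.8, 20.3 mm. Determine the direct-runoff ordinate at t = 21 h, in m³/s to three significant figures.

Q ≈ 151 m³/s

By discrete convolution, Q_j = Σ (P_i / 10 mm) · U_{j−i}.
At t = 21 h (j=7): Q = (24/10)·13.7 + (33.8/10)·19.1 + (20.3/10)·26.5 = 151 m³/s.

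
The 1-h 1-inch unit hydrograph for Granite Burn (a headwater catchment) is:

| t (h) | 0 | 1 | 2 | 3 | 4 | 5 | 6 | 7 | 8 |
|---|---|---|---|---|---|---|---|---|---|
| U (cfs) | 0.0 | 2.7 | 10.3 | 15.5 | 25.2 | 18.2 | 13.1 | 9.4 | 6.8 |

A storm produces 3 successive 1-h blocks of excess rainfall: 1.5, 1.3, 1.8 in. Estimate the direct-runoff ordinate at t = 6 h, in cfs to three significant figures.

By discrete convolution, Q_j = Σ (P_i / 1 in) · U_{j−i}.
At t = 6 h (j=6): Q = (1.5/1)·13.1 + (1.3/1)·18.2 + (1.8/1)·25.2 = 88.7 cfs.

Q ≈ 88.7 cfs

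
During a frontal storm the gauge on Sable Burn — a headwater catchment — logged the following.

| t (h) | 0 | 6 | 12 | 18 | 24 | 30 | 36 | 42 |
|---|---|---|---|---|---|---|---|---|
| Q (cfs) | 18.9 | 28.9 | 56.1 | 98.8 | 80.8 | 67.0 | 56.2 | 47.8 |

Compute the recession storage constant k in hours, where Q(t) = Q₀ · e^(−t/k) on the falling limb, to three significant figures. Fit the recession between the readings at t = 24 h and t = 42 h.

On the falling limb, Q drops from 80.8 to 47.8 cfs between t = 24 h and t = 42 h (Δt = 18 h).
k = −Δt / ln(Q₂/Q₁) = −18 / ln(47.8/80.8) = 34.3 h.

k ≈ 34.3 h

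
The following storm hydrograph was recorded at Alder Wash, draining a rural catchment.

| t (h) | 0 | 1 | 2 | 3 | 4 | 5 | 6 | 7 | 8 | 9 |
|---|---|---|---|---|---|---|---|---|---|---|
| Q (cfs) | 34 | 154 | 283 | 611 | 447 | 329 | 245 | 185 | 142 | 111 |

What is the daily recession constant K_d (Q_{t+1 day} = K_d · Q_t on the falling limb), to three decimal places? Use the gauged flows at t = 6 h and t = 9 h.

K_d ≈ 0.002

Between t = 6 h and t = 9 h the flow falls from 245 to 111 cfs over 3×1 h = 3 h.
Per-interval ratio K = (111/245)^(1/3) = 0.7680; K_d = K^(24/1) = 0.002.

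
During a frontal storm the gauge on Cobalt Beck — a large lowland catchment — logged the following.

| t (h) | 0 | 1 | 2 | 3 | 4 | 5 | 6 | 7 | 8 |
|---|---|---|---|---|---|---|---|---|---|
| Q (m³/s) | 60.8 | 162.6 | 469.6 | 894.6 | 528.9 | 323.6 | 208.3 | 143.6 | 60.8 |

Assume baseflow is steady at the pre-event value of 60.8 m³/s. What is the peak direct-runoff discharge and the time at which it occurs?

Subtracting baseflow gives direct-runoff ordinates: 0.0, 101.8, 408.8, 833.8, 468.1, 262.8, 147.5, 82.8, 0.0 m³/s.
The maximum is 833.8 m³/s, occurring at the reading for t = 3 h.

Q_p = 833.8 m³/s at t = 3 h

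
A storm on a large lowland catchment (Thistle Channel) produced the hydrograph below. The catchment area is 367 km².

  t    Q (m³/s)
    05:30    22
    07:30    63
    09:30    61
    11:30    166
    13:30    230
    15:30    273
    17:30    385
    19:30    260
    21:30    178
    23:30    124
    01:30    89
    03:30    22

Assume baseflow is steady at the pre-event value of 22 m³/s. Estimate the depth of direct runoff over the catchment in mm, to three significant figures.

Direct runoff: 0.0, 41.0, 39.0, 144.0, 208.0, 251.0, 363.0, 238.0, 156.0, 102.0, 67.0, 0.0 m³/s; ΣQ_DR = 1609 m³/s.
V = ΣQ_DR · Δt = 1609 × 7200 s = 1.158 × 10^7 m³.
Over A = 367 km², depth = V / A = 31.6 mm.

d ≈ 31.6 mm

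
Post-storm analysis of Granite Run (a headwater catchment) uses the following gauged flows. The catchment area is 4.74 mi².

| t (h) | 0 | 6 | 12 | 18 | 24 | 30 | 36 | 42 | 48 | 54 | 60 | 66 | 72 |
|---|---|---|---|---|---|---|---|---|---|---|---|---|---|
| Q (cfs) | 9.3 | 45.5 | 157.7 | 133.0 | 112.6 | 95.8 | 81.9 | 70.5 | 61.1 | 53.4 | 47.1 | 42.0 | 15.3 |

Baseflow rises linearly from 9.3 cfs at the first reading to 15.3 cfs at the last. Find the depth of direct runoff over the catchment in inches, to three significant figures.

Direct runoff: 0.00, 35.70, 147.40, 122.20, 101.30, 84.00, 69.60, 57.70, 47.80, 39.60, 32.80, 27.20, 0.00 cfs; ΣQ_DR = 765.3 cfs.
V = ΣQ_DR · Δt = 765.3 × 21600 s = 1.653 × 10^7 ft³.
Over A = 4.74 mi², depth = V / A = 1.50 in.

d ≈ 1.50 in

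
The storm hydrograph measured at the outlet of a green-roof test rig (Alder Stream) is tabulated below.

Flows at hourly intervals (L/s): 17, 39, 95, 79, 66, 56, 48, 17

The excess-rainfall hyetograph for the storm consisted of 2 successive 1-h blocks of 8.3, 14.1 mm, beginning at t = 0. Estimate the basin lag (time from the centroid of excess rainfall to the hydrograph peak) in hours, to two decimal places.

Centroid of excess rainfall: t_c = Σ P_i·t̄_i / ΣP_i = 1.1295 h (block centres at 0.5, 1.5 h).
Hydrograph peak occurs at t = 2 h, so basin lag t_L = 2 − 1.1295 = 0.87 h.

t_L ≈ 0.87 h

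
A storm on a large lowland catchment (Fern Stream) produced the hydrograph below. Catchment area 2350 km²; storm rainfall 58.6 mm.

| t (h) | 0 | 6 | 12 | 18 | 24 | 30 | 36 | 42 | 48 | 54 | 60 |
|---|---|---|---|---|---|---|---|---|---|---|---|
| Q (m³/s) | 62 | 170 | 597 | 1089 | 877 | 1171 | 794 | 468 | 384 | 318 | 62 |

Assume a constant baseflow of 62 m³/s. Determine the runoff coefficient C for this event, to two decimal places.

C ≈ 0.83

ΣQ_DR = 5310 m³/s; V = ΣQ_DR·Δt = 1.147 × 10^8 m³.
Runoff depth d = V / A = 48.81 mm.
C = d / P = 48.81 / 58.6 = 0.83.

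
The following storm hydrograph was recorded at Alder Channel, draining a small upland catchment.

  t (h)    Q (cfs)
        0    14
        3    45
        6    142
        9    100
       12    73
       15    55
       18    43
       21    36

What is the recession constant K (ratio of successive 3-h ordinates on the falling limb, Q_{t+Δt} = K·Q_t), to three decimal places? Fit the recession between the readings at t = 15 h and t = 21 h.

Using the recession-limb readings at t = 15 h and t = 21 h: Q falls from 55 to 36 cfs over 2 intervals.
K = (Q₂/Q₁)^(1/2) = (36/55)^(1/2) = 0.809.

K ≈ 0.809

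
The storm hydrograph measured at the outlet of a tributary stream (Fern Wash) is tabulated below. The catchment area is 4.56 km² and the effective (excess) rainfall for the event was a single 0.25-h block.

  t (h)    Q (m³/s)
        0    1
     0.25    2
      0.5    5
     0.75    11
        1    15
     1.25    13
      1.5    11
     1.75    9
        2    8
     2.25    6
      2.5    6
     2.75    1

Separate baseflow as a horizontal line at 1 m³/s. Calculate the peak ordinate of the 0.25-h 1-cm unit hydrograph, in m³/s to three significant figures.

U_p ≈ 9.33 m³/s

Direct runoff: 0.0, 1.0, 4.0, 10.0, 14.0, 12.0, 10.0, 8.0, 7.0, 5.0, 5.0, 0.0 m³/s; ΣQ_DR = 76.00 m³/s, peak = 14.0 m³/s.
Runoff depth d = ΣQ_DR·Δt / A = 76.00 × 900 / (4.56 km²) = 15.00 mm.
The 1-cm UH is the DRH scaled by (10 mm)/d, so U_p = 14.0 × 10/15.00 = 9.33 m³/s.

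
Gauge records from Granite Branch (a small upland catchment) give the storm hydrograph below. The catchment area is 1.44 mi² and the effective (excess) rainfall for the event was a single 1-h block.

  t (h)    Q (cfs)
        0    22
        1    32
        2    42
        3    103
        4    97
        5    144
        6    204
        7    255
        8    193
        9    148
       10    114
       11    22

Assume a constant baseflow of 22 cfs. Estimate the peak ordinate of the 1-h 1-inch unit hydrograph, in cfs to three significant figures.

U_p ≈ 195 cfs

Direct runoff: 0.0, 10.0, 20.0, 81.0, 75.0, 122.0, 182.0, 233.0, 171.0, 126.0, 92.0, 0.0 cfs; ΣQ_DR = 1112 cfs, peak = 233.0 cfs.
Runoff depth d = ΣQ_DR·Δt / A = 1112 × 3600 / (1.44 mi²) = 1.197 in.
The 1-inch UH is the DRH scaled by (1 in)/d, so U_p = 233.0 × 1/1.197 = 195 cfs.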